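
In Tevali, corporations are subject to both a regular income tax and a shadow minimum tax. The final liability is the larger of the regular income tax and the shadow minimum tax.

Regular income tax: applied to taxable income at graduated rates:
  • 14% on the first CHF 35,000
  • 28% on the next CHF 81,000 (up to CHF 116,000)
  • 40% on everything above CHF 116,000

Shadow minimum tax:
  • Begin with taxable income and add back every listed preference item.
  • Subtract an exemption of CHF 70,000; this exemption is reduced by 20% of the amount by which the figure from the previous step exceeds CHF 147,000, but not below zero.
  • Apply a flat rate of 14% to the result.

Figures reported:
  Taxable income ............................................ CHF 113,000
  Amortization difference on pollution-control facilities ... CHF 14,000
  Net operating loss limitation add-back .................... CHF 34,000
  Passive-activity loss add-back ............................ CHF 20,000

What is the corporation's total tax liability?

CHF 26,740

Shadow minimum tax:
  Adjusted income: CHF 113,000 + CHF 14,000 + CHF 34,000 + CHF 20,000 = CHF 181,000
  Exemption: CHF 70,000 − 20% × (CHF 181,000 − CHF 147,000) = CHF 70,000 − CHF 6,800 = CHF 63,200
  Base: CHF 181,000 − CHF 63,200 = CHF 117,800
  CHF 117,800 × 14% = CHF 16,492

Regular income tax:
  CHF 35,000 × 14% = CHF 4,900
  CHF 78,000 × 28% = CHF 21,840
  → CHF 26,740

CHF 26,740 > CHF 16,492, so the regular income tax governs.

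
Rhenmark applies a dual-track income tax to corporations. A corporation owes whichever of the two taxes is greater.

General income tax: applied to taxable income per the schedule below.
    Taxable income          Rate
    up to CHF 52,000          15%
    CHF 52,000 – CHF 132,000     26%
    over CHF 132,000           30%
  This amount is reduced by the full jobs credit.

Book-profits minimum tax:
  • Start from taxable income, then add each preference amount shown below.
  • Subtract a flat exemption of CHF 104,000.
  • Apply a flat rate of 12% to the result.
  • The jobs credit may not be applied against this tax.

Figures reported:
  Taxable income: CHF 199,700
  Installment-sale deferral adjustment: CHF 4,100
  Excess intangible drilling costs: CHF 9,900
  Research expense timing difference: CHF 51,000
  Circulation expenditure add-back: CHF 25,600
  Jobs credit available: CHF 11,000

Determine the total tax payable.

Book-profits minimum tax:
  Adjusted income: CHF 199,700 + CHF 4,100 + CHF 9,900 + CHF 51,000 + CHF 25,600 = CHF 290,300
  Less exemption CHF 104,000 → base CHF 186,300
  CHF 186,300 × 12% = CHF 22,356

General income tax:
  CHF 52,000 × 15% = CHF 7,800
  CHF 80,000 × 26% = CHF 20,800
  CHF 67,700 × 30% = CHF 20,310
  → CHF 48,910
  Less jobs credit CHF 11,000 → CHF 37,910

CHF 37,910 > CHF 22,356, so the general income tax governs.

CHF 37,910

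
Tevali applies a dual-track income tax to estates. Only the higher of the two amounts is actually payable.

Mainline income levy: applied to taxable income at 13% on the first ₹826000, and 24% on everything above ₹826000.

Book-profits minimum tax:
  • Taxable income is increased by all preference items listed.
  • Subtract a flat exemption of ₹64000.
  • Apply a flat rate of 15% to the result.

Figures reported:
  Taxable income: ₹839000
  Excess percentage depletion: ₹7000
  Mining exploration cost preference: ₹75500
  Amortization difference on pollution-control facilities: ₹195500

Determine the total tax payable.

Mainline income levy:
  ₹826000 × 13% = ₹107380
  ₹13000 × 24% = ₹3120
  → ₹110500

Book-profits minimum tax:
  Adjusted income: ₹839000 + ₹7000 + ₹75500 + ₹195500 = ₹1117000
  Less exemption ₹64000 → base ₹1053000
  ₹1053000 × 15% = ₹157950

₹157950 > ₹110500, so the book-profits minimum tax is the binding amount.

₹157950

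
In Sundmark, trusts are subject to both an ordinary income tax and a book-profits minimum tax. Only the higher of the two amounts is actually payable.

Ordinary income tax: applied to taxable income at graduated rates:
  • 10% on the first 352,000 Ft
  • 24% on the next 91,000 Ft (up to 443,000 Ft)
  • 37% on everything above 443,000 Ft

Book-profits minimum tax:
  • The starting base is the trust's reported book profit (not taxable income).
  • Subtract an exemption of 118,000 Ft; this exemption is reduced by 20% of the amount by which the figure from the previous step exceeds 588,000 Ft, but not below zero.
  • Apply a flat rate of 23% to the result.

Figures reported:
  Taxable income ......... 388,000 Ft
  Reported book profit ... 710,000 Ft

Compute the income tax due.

141,772 Ft

Book-profits minimum tax:
  Base (reported book profit): 710,000 Ft
  Exemption: 118,000 Ft − 20% × (710,000 Ft − 588,000 Ft) = 118,000 Ft − 24,400 Ft = 93,600 Ft
  Base: 710,000 Ft − 93,600 Ft = 616,400 Ft
  616,400 Ft × 23% = 141,772 Ft

Ordinary income tax:
  352,000 Ft × 10% = 35,200 Ft
  36,000 Ft × 24% = 8,640 Ft
  → 43,840 Ft

141,772 Ft > 43,840 Ft, so the book-profits minimum tax is the binding amount.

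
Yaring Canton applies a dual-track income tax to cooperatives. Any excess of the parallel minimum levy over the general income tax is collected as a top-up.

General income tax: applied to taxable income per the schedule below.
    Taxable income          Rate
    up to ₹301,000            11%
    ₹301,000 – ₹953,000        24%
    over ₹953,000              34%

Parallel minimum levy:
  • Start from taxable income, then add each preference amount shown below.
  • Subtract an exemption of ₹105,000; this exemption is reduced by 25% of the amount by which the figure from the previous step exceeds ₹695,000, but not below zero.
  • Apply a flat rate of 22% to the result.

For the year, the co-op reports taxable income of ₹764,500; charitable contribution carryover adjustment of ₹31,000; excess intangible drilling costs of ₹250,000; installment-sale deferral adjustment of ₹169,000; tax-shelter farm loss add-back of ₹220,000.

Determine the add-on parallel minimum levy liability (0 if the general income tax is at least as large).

₹171,240

Parallel minimum levy:
  Adjusted income: ₹764,500 + ₹31,000 + ₹250,000 + ₹169,000 + ₹220,000 = ₹1,434,500
  Exemption: 25% × (₹1,434,500 − ₹695,000) = ₹184,875 ≥ ₹105,000, so the exemption is fully phased out
  Base: ₹1,434,500 − ₹0 = ₹1,434,500
  ₹1,434,500 × 22% = ₹315,590

General income tax:
  ₹301,000 × 11% = ₹33,110
  ₹463,500 × 24% = ₹111,240
  → ₹144,350

Excess of parallel minimum levy over general income tax: ₹315,590 − ₹144,350 = ₹171,240.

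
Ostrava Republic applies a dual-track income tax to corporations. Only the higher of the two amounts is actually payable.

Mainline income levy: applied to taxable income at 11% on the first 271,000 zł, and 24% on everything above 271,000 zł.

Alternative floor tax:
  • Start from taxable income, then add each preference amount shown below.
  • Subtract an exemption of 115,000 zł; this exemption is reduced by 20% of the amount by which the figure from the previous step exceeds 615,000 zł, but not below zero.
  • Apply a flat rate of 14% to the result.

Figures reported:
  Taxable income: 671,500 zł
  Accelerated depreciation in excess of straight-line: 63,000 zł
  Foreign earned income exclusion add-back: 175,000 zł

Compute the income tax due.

Alternative floor tax:
  Adjusted income: 671,500 zł + 63,000 zł + 175,000 zł = 909,500 zł
  Exemption: 115,000 zł − 20% × (909,500 zł − 615,000 zł) = 115,000 zł − 58,900 zł = 56,100 zł
  Base: 909,500 zł − 56,100 zł = 853,400 zł
  853,400 zł × 14% = 119,476 zł

Mainline income levy:
  271,000 zł × 11% = 29,810 zł
  400,500 zł × 24% = 96,120 zł
  → 125,930 zł

125,930 zł > 119,476 zł, so the mainline income levy governs.

125,930 zł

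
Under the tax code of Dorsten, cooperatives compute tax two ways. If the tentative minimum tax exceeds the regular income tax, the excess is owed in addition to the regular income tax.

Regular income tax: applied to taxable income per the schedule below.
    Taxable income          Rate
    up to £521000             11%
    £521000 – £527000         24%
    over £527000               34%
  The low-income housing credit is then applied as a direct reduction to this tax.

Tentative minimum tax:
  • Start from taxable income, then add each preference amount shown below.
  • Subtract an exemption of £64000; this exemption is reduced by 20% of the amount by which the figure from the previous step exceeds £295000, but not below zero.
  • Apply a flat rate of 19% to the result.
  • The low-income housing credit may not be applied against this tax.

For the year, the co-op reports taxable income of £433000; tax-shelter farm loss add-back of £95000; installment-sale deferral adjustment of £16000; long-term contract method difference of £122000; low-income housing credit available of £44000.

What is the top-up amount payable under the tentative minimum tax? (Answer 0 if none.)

Tentative minimum tax:
  Adjusted income: £433000 + £95000 + £16000 + £122000 = £666000
  Exemption: 20% × (£666000 − £295000) = £74200 ≥ £64000, so the exemption is fully phased out
  Base: £666000 − £0 = £666000
  £666000 × 19% = £126540

Regular income tax:
  £433000 × 11% = £47630
  Less low-income housing credit £44000 → £3630

Excess of tentative minimum tax over regular income tax: £126540 − £3630 = £122910.

£122910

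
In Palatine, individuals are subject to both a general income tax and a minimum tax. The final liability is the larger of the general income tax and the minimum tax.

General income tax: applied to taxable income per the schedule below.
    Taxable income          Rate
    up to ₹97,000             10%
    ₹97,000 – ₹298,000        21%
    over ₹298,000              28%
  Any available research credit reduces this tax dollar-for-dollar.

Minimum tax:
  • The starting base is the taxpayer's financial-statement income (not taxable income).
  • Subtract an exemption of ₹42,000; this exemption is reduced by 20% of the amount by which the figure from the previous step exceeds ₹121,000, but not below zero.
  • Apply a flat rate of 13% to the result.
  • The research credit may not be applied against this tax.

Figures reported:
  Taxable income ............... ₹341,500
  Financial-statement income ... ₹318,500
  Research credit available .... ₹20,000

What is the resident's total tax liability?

Minimum tax:
  Base (financial-statement income): ₹318,500
  Exemption: ₹42,000 − 20% × (₹318,500 − ₹121,000) = ₹42,000 − ₹39,500 = ₹2,500
  Base: ₹318,500 − ₹2,500 = ₹316,000
  ₹316,000 × 13% = ₹41,080

General income tax:
  ₹97,000 × 10% = ₹9,700
  ₹201,000 × 21% = ₹42,210
  ₹43,500 × 28% = ₹12,180
  → ₹64,090
  Less research credit ₹20,000 → ₹44,090

₹44,090 > ₹41,080, so the general income tax governs.

₹44,090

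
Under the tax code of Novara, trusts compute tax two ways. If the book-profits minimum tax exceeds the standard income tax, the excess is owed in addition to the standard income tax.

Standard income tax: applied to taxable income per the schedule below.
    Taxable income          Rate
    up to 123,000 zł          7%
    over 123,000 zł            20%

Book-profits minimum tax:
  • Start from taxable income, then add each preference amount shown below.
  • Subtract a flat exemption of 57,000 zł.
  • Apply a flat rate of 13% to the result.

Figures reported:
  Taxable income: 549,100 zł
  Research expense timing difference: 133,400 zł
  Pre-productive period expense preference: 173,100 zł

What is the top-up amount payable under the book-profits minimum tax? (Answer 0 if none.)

Book-profits minimum tax:
  Adjusted income: 549,100 zł + 133,400 zł + 173,100 zł = 855,600 zł
  Less exemption 57,000 zł → base 798,600 zł
  798,600 zł × 13% = 103,818 zł

Standard income tax:
  123,000 zł × 7% = 8,610 zł
  426,100 zł × 20% = 85,220 zł
  → 93,830 zł

Excess of book-profits minimum tax over standard income tax: 103,818 zł − 93,830 zł = 9,988 zł.

9,988 zł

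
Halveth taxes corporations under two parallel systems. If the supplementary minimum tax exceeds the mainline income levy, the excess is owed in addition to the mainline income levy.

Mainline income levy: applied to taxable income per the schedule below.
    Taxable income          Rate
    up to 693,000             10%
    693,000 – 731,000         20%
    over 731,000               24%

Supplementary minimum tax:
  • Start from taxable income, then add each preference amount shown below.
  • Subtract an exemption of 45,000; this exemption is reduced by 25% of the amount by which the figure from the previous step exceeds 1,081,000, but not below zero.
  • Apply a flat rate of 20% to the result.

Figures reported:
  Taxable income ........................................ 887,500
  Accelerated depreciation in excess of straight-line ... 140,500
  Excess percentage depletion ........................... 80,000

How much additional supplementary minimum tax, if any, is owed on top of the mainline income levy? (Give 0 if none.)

Supplementary minimum tax:
  Adjusted income: 887,500 + 140,500 + 80,000 = 1,108,000
  Exemption: 45,000 − 25% × (1,108,000 − 1,081,000) = 45,000 − 6,750 = 38,250
  Base: 1,108,000 − 38,250 = 1,069,750
  1,069,750 × 20% = 213,950

Mainline income levy:
  693,000 × 10% = 69,300
  38,000 × 20% = 7,600
  156,500 × 24% = 37,560
  → 114,460

Excess of supplementary minimum tax over mainline income levy: 213,950 − 114,460 = 99,490.

99,490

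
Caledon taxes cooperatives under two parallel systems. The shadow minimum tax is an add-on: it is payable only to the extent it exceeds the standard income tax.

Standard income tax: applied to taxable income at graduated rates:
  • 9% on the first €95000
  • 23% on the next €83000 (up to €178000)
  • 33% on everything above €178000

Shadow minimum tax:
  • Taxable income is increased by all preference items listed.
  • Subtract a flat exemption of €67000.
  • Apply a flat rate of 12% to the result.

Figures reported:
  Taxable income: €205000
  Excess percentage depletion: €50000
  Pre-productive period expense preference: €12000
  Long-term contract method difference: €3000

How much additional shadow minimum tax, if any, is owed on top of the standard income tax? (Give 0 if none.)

€0

Standard income tax:
  €95000 × 9% = €8550
  €83000 × 23% = €19090
  €27000 × 33% = €8910
  → €36550

Shadow minimum tax:
  Adjusted income: €205000 + €50000 + €12000 + €3000 = €270000
  Less exemption €67000 → base €203000
  €203000 × 12% = €24360

€24360 ≤ €36550, so no add-on is due.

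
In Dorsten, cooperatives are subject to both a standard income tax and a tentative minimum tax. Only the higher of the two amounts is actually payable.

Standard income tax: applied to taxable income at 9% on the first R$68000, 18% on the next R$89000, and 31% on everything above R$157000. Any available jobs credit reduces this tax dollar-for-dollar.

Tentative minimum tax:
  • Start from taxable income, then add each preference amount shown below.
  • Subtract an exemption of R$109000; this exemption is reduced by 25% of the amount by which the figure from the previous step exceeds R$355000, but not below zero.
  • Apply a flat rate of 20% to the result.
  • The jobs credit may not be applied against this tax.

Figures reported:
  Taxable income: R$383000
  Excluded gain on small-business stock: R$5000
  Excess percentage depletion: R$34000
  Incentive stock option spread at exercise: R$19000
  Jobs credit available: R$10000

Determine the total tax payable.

Tentative minimum tax:
  Adjusted income: R$383000 + R$5000 + R$34000 + R$19000 = R$441000
  Exemption: R$109000 − 25% × (R$441000 − R$355000) = R$109000 − R$21500 = R$87500
  Base: R$441000 − R$87500 = R$353500
  R$353500 × 20% = R$70700

Standard income tax:
  R$68000 × 9% = R$6120
  R$89000 × 18% = R$16020
  R$226000 × 31% = R$70060
  → R$92200
  Less jobs credit R$10000 → R$82200

R$82200 > R$70700, so the standard income tax governs.

R$82200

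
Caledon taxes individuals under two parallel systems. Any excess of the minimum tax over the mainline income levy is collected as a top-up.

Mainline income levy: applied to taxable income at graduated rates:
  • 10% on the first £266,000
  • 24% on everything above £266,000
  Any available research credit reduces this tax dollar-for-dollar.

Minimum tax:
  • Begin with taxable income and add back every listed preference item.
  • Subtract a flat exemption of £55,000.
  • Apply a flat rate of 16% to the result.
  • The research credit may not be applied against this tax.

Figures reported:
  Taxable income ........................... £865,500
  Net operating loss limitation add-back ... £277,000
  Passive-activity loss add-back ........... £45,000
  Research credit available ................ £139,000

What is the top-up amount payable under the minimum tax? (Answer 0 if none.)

Mainline income levy:
  £266,000 × 10% = £26,600
  £599,500 × 24% = £143,880
  → £170,480
  Less research credit £139,000 → £31,480

Minimum tax:
  Adjusted income: £865,500 + £277,000 + £45,000 = £1,187,500
  Less exemption £55,000 → base £1,132,500
  £1,132,500 × 16% = £181,200

Excess of minimum tax over mainline income levy: £181,200 − £31,480 = £149,720.

£149,720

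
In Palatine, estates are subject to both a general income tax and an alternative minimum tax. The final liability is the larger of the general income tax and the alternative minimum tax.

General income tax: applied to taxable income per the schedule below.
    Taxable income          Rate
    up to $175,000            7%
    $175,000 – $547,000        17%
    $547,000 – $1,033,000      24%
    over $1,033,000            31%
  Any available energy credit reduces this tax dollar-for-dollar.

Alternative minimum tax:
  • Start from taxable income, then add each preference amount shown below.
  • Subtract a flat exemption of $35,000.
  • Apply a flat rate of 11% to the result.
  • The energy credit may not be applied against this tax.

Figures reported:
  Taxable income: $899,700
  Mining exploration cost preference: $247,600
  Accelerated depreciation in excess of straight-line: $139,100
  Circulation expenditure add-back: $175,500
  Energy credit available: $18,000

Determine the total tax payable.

Alternative minimum tax:
  Adjusted income: $899,700 + $247,600 + $139,100 + $175,500 = $1,461,900
  Less exemption $35,000 → base $1,426,900
  $1,426,900 × 11% = $156,959

General income tax:
  $175,000 × 7% = $12,250
  $372,000 × 17% = $63,240
  $352,700 × 24% = $84,648
  → $160,138
  Less energy credit $18,000 → $142,138

$156,959 > $142,138, so the alternative minimum tax is the binding amount.

$156,959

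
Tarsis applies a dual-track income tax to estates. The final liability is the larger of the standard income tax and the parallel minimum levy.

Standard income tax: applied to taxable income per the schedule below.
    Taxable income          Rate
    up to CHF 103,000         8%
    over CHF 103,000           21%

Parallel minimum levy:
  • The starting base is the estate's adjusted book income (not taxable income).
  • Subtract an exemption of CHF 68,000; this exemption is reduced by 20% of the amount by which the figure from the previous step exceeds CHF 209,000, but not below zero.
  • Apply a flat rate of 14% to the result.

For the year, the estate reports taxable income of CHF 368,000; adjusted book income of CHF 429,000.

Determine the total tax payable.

Standard income tax:
  CHF 103,000 × 8% = CHF 8,240
  CHF 265,000 × 21% = CHF 55,650
  → CHF 63,890

Parallel minimum levy:
  Base (adjusted book income): CHF 429,000
  Exemption: CHF 68,000 − 20% × (CHF 429,000 − CHF 209,000) = CHF 68,000 − CHF 44,000 = CHF 24,000
  Base: CHF 429,000 − CHF 24,000 = CHF 405,000
  CHF 405,000 × 14% = CHF 56,700

CHF 63,890 > CHF 56,700, so the standard income tax governs.

CHF 63,890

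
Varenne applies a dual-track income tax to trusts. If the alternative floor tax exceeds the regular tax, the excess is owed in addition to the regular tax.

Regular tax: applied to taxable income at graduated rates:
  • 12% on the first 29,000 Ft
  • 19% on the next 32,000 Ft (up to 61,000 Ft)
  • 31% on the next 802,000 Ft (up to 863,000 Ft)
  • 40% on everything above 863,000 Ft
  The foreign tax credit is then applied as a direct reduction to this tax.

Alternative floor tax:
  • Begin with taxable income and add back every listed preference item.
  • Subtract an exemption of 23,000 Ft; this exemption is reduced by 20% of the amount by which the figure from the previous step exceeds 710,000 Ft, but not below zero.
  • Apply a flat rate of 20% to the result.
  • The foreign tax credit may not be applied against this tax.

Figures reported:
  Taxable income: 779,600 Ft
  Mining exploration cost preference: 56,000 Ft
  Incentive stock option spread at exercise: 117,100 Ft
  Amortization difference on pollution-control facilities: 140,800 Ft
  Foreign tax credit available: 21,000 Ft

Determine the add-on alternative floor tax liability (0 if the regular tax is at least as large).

7,374 Ft

Regular tax:
  29,000 Ft × 12% = 3,480 Ft
  32,000 Ft × 19% = 6,080 Ft
  718,600 Ft × 31% = 222,766 Ft
  → 232,326 Ft
  Less foreign tax credit 21,000 Ft → 211,326 Ft

Alternative floor tax:
  Adjusted income: 779,600 Ft + 56,000 Ft + 117,100 Ft + 140,800 Ft = 1,093,500 Ft
  Exemption: 20% × (1,093,500 Ft − 710,000 Ft) = 76,700 Ft ≥ 23,000 Ft, so the exemption is fully phased out
  Base: 1,093,500 Ft − 0 Ft = 1,093,500 Ft
  1,093,500 Ft × 20% = 218,700 Ft

Excess of alternative floor tax over regular tax: 218,700 Ft − 211,326 Ft = 7,374 Ft.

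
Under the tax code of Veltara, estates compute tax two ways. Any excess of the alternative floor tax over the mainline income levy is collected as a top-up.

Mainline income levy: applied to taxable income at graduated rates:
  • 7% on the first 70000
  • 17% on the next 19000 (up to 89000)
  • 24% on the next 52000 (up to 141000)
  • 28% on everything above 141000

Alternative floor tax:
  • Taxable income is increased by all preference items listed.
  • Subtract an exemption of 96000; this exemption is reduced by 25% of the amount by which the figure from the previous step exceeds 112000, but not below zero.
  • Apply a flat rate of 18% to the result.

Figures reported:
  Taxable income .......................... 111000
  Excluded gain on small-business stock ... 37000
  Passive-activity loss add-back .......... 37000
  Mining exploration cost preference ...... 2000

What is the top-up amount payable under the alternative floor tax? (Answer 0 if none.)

6345

Alternative floor tax:
  Adjusted income: 111000 + 37000 + 37000 + 2000 = 187000
  Exemption: 96000 − 25% × (187000 − 112000) = 96000 − 18750 = 77250
  Base: 187000 − 77250 = 109750
  109750 × 18% = 19755

Mainline income levy:
  70000 × 7% = 4900
  19000 × 17% = 3230
  22000 × 24% = 5280
  → 13410

Excess of alternative floor tax over mainline income levy: 19755 − 13410 = 6345.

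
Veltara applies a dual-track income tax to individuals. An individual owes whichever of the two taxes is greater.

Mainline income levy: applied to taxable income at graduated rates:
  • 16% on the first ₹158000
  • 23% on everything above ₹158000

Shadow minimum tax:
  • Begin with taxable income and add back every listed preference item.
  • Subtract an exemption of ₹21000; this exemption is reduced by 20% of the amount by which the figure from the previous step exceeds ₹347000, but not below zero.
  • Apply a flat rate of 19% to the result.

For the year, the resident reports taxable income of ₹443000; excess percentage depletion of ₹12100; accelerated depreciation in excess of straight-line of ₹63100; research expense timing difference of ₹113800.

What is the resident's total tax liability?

Mainline income levy:
  ₹158000 × 16% = ₹25280
  ₹285000 × 23% = ₹65550
  → ₹90830

Shadow minimum tax:
  Adjusted income: ₹443000 + ₹12100 + ₹63100 + ₹113800 = ₹632000
  Exemption: 20% × (₹632000 − ₹347000) = ₹57000 ≥ ₹21000, so the exemption is fully phased out
  Base: ₹632000 − ₹0 = ₹632000
  ₹632000 × 19% = ₹120080

₹120080 > ₹90830, so the shadow minimum tax is the binding amount.

₹120080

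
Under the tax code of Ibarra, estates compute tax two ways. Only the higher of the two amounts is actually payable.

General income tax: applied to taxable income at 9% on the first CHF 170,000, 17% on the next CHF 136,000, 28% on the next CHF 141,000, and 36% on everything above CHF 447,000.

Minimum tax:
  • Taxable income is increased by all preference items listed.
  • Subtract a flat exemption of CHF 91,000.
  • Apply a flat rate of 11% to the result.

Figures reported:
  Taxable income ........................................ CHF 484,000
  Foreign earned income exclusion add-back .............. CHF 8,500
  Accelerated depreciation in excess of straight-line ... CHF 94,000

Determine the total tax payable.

General income tax:
  CHF 170,000 × 9% = CHF 15,300
  CHF 136,000 × 17% = CHF 23,120
  CHF 141,000 × 28% = CHF 39,480
  CHF 37,000 × 36% = CHF 13,320
  → CHF 91,220

Minimum tax:
  Adjusted income: CHF 484,000 + CHF 8,500 + CHF 94,000 = CHF 586,500
  Less exemption CHF 91,000 → base CHF 495,500
  CHF 495,500 × 11% = CHF 54,505

CHF 91,220 > CHF 54,505, so the general income tax governs.

CHF 91,220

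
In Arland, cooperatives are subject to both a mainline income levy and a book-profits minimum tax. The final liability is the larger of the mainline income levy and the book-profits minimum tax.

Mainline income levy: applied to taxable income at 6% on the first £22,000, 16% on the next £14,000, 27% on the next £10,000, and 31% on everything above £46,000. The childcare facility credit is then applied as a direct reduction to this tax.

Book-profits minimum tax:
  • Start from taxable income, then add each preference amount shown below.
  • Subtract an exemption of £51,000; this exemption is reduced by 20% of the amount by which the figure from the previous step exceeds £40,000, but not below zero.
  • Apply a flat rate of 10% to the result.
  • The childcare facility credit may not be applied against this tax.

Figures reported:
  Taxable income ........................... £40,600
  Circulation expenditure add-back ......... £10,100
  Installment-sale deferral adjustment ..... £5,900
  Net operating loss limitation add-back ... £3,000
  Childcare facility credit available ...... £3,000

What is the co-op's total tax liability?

£1,802

Mainline income levy:
  £22,000 × 6% = £1,320
  £14,000 × 16% = £2,240
  £4,600 × 27% = £1,242
  → £4,802
  Less childcare facility credit £3,000 → £1,802

Book-profits minimum tax:
  Adjusted income: £40,600 + £10,100 + £5,900 + £3,000 = £59,600
  Exemption: £51,000 − 20% × (£59,600 − £40,000) = £51,000 − £3,920 = £47,080
  Base: £59,600 − £47,080 = £12,520
  £12,520 × 10% = £1,252

£1,802 > £1,252, so the mainline income levy governs.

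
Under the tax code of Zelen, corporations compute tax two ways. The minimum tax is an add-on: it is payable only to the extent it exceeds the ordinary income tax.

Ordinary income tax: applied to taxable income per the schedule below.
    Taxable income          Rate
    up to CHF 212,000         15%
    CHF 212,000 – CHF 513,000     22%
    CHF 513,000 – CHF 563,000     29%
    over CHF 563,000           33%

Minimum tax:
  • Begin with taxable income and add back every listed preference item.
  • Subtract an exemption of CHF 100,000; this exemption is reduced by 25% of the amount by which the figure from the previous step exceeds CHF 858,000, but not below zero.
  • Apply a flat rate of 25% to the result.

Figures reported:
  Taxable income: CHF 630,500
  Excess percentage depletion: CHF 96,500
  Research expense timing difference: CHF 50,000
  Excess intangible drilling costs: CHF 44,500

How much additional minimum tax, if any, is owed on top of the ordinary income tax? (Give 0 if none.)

Minimum tax:
  Adjusted income: CHF 630,500 + CHF 96,500 + CHF 50,000 + CHF 44,500 = CHF 821,500
  Exemption: CHF 821,500 ≤ CHF 858,000, so full CHF 100,000 applies
  Base: CHF 821,500 − CHF 100,000 = CHF 721,500
  CHF 721,500 × 25% = CHF 180,375

Ordinary income tax:
  CHF 212,000 × 15% = CHF 31,800
  CHF 301,000 × 22% = CHF 66,220
  CHF 50,000 × 29% = CHF 14,500
  CHF 67,500 × 33% = CHF 22,275
  → CHF 134,795

Excess of minimum tax over ordinary income tax: CHF 180,375 − CHF 134,795 = CHF 45,580.

CHF 45,580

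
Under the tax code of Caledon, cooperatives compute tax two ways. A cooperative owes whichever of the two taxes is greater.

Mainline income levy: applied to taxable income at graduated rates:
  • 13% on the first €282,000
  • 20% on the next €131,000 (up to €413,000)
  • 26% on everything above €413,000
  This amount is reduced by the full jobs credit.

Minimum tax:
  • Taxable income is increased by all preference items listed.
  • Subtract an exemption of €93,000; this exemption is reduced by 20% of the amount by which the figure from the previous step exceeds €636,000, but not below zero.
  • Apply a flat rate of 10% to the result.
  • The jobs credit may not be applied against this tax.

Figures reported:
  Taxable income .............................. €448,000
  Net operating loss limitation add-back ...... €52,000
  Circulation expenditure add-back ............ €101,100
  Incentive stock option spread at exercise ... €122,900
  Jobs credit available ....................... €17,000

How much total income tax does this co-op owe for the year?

€64,860

Minimum tax:
  Adjusted income: €448,000 + €52,000 + €101,100 + €122,900 = €724,000
  Exemption: €93,000 − 20% × (€724,000 − €636,000) = €93,000 − €17,600 = €75,400
  Base: €724,000 − €75,400 = €648,600
  €648,600 × 10% = €64,860

Mainline income levy:
  €282,000 × 13% = €36,660
  €131,000 × 20% = €26,200
  €35,000 × 26% = €9,100
  → €71,960
  Less jobs credit €17,000 → €54,960

€64,860 > €54,960, so the minimum tax is the binding amount.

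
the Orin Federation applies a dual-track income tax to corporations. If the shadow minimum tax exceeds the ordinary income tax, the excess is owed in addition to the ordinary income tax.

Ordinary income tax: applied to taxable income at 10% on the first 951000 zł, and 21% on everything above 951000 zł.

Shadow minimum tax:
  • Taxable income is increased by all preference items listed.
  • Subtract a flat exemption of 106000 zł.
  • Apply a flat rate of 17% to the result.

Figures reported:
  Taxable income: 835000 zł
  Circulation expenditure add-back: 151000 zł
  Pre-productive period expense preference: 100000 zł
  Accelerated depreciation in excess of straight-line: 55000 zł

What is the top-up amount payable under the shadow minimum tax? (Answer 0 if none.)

92450 zł

Shadow minimum tax:
  Adjusted income: 835000 zł + 151000 zł + 100000 zł + 55000 zł = 1141000 zł
  Less exemption 106000 zł → base 1035000 zł
  1035000 zł × 17% = 175950 zł

Ordinary income tax:
  835000 zł × 10% = 83500 zł

Excess of shadow minimum tax over ordinary income tax: 175950 zł − 83500 zł = 92450 zł.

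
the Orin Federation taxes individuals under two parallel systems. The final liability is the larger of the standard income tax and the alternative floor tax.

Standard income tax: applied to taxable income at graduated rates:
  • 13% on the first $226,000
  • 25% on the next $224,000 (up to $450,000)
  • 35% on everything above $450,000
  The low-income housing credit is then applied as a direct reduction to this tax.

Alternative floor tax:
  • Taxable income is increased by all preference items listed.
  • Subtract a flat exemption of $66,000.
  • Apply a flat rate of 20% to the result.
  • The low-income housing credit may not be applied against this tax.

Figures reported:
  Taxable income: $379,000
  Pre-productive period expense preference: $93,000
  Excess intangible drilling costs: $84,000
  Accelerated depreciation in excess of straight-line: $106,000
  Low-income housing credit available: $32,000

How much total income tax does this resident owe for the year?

Alternative floor tax:
  Adjusted income: $379,000 + $93,000 + $84,000 + $106,000 = $662,000
  Less exemption $66,000 → base $596,000
  $596,000 × 20% = $119,200

Standard income tax:
  $226,000 × 13% = $29,380
  $153,000 × 25% = $38,250
  → $67,630
  Less low-income housing credit $32,000 → $35,630

$119,200 > $35,630, so the alternative floor tax is the binding amount.

$119,200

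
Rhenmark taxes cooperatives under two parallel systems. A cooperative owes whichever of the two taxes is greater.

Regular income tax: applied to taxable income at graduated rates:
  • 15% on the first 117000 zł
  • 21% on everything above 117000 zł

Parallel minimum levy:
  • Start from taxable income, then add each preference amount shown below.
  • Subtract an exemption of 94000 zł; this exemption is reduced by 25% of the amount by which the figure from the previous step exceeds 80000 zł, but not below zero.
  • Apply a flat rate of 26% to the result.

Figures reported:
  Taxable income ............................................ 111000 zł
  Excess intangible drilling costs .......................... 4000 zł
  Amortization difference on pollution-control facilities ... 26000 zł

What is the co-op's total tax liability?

16650 zł

Parallel minimum levy:
  Adjusted income: 111000 zł + 4000 zł + 26000 zł = 141000 zł
  Exemption: 94000 zł − 25% × (141000 zł − 80000 zł) = 94000 zł − 15250 zł = 78750 zł
  Base: 141000 zł − 78750 zł = 62250 zł
  62250 zł × 26% = 16185 zł

Regular income tax:
  111000 zł × 15% = 16650 zł

16650 zł > 16185 zł, so the regular income tax governs.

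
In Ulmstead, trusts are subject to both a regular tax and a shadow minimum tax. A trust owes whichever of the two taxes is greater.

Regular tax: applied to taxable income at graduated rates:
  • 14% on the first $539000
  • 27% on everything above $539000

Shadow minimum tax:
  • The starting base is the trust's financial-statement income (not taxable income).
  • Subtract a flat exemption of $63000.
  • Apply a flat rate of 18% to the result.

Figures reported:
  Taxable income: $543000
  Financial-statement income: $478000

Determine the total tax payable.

Regular tax:
  $539000 × 14% = $75460
  $4000 × 27% = $1080
  → $76540

Shadow minimum tax:
  Base (financial-statement income): $478000
  Less exemption $63000 → base $415000
  $415000 × 18% = $74700

$76540 > $74700, so the regular tax governs.

$76540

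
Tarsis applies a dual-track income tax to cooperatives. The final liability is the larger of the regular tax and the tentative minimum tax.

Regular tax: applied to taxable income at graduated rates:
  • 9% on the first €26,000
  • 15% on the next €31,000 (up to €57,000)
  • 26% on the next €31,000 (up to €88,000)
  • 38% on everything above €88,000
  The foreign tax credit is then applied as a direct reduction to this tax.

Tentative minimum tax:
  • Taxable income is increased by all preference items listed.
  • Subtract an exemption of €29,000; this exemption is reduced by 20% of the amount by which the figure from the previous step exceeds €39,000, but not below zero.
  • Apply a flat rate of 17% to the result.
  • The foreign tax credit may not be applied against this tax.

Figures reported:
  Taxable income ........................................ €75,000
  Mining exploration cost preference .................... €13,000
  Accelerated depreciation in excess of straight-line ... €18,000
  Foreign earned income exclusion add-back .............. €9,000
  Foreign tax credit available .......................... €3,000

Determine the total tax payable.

Regular tax:
  €26,000 × 9% = €2,340
  €31,000 × 15% = €4,650
  €18,000 × 26% = €4,680
  → €11,670
  Less foreign tax credit €3,000 → €8,670

Tentative minimum tax:
  Adjusted income: €75,000 + €13,000 + €18,000 + €9,000 = €115,000
  Exemption: €29,000 − 20% × (€115,000 − €39,000) = €29,000 − €15,200 = €13,800
  Base: €115,000 − €13,800 = €101,200
  €101,200 × 17% = €17,204

€17,204 > €8,670, so the tentative minimum tax is the binding amount.

€17,204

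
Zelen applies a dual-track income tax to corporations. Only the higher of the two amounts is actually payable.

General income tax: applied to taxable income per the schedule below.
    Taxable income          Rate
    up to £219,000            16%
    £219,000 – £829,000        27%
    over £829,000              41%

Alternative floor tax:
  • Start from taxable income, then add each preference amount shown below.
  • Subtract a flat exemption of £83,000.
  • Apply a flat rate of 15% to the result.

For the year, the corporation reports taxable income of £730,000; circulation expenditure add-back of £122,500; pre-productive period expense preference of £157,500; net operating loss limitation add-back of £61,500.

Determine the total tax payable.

General income tax:
  £219,000 × 16% = £35,040
  £511,000 × 27% = £137,970
  → £173,010

Alternative floor tax:
  Adjusted income: £730,000 + £122,500 + £157,500 + £61,500 = £1,071,500
  Less exemption £83,000 → base £988,500
  £988,500 × 15% = £148,275

£173,010 > £148,275, so the general income tax governs.

£173,010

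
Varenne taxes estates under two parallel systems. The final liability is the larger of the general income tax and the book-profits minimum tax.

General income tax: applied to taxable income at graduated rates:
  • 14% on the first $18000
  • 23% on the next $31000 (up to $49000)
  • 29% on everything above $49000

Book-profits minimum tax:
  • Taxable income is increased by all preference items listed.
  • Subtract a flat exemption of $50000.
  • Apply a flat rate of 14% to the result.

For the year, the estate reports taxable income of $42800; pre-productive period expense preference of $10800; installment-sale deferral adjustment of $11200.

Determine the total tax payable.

$8224

Book-profits minimum tax:
  Adjusted income: $42800 + $10800 + $11200 = $64800
  Less exemption $50000 → base $14800
  $14800 × 14% = $2072

General income tax:
  $18000 × 14% = $2520
  $24800 × 23% = $5704
  → $8224

$8224 > $2072, so the general income tax governs.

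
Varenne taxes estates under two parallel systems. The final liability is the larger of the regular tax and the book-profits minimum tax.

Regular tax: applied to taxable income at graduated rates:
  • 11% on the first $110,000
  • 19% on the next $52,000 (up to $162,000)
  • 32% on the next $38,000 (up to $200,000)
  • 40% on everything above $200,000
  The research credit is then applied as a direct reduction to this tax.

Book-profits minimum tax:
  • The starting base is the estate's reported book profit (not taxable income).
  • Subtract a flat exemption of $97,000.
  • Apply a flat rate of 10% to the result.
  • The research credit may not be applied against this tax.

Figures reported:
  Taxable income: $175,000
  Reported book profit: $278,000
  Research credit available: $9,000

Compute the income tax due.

Book-profits minimum tax:
  Base (reported book profit): $278,000
  Less exemption $97,000 → base $181,000
  $181,000 × 10% = $18,100

Regular tax:
  $110,000 × 11% = $12,100
  $52,000 × 19% = $9,880
  $13,000 × 32% = $4,160
  → $26,140
  Less research credit $9,000 → $17,140

$18,100 > $17,140, so the book-profits minimum tax is the binding amount.

$18,100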